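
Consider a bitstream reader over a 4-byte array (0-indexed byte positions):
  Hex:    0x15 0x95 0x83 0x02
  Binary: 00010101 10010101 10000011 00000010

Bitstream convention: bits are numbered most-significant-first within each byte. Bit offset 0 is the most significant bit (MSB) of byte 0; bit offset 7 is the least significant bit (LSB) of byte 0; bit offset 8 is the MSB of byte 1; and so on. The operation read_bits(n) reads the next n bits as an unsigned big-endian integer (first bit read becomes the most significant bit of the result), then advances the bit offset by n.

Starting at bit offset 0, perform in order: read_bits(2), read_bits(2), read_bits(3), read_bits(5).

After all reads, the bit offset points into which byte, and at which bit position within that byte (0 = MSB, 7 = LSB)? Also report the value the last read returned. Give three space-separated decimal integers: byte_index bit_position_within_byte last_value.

Answer: 1 4 25

Derivation:
Read 1: bits[0:2] width=2 -> value=0 (bin 00); offset now 2 = byte 0 bit 2; 30 bits remain
Read 2: bits[2:4] width=2 -> value=1 (bin 01); offset now 4 = byte 0 bit 4; 28 bits remain
Read 3: bits[4:7] width=3 -> value=2 (bin 010); offset now 7 = byte 0 bit 7; 25 bits remain
Read 4: bits[7:12] width=5 -> value=25 (bin 11001); offset now 12 = byte 1 bit 4; 20 bits remain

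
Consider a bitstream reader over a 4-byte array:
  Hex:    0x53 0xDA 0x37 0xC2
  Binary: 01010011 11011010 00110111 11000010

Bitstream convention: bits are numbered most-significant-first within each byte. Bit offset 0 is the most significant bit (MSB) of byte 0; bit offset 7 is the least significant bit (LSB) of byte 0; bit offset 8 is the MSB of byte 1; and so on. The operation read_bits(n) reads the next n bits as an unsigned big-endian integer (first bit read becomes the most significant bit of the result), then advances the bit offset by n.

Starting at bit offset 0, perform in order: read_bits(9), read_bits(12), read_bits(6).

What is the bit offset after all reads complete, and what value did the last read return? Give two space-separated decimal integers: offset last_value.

Read 1: bits[0:9] width=9 -> value=167 (bin 010100111); offset now 9 = byte 1 bit 1; 23 bits remain
Read 2: bits[9:21] width=12 -> value=2886 (bin 101101000110); offset now 21 = byte 2 bit 5; 11 bits remain
Read 3: bits[21:27] width=6 -> value=62 (bin 111110); offset now 27 = byte 3 bit 3; 5 bits remain

Answer: 27 62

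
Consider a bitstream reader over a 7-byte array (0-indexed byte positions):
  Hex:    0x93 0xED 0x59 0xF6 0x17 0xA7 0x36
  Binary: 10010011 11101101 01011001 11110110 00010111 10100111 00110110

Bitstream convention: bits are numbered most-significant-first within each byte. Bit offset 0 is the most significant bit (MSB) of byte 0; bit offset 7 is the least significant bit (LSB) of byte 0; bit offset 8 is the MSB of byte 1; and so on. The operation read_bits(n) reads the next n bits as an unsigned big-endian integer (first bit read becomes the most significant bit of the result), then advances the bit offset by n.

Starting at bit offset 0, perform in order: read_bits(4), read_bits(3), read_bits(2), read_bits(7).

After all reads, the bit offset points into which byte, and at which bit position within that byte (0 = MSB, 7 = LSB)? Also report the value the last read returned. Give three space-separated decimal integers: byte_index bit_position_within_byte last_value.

Read 1: bits[0:4] width=4 -> value=9 (bin 1001); offset now 4 = byte 0 bit 4; 52 bits remain
Read 2: bits[4:7] width=3 -> value=1 (bin 001); offset now 7 = byte 0 bit 7; 49 bits remain
Read 3: bits[7:9] width=2 -> value=3 (bin 11); offset now 9 = byte 1 bit 1; 47 bits remain
Read 4: bits[9:16] width=7 -> value=109 (bin 1101101); offset now 16 = byte 2 bit 0; 40 bits remain

Answer: 2 0 109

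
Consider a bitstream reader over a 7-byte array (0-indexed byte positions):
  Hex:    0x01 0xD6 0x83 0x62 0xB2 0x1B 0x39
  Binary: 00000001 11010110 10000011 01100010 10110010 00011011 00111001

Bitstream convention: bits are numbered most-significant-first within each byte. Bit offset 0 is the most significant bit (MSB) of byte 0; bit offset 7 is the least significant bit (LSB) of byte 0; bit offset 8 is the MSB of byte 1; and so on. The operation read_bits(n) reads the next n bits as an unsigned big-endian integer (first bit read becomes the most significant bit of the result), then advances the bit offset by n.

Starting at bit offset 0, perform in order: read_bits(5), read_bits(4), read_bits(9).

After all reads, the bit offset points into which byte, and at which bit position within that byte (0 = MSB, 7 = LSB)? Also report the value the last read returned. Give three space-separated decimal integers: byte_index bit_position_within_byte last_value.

Read 1: bits[0:5] width=5 -> value=0 (bin 00000); offset now 5 = byte 0 bit 5; 51 bits remain
Read 2: bits[5:9] width=4 -> value=3 (bin 0011); offset now 9 = byte 1 bit 1; 47 bits remain
Read 3: bits[9:18] width=9 -> value=346 (bin 101011010); offset now 18 = byte 2 bit 2; 38 bits remain

Answer: 2 2 346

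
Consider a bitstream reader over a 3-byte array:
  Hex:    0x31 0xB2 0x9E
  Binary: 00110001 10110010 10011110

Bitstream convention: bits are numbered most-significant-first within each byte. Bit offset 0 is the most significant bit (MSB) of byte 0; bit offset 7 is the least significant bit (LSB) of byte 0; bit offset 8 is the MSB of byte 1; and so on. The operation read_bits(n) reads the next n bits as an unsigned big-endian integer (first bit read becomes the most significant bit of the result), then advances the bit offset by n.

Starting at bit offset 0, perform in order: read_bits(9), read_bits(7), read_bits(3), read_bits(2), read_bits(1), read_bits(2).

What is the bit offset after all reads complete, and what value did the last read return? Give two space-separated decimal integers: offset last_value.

Answer: 24 2

Derivation:
Read 1: bits[0:9] width=9 -> value=99 (bin 001100011); offset now 9 = byte 1 bit 1; 15 bits remain
Read 2: bits[9:16] width=7 -> value=50 (bin 0110010); offset now 16 = byte 2 bit 0; 8 bits remain
Read 3: bits[16:19] width=3 -> value=4 (bin 100); offset now 19 = byte 2 bit 3; 5 bits remain
Read 4: bits[19:21] width=2 -> value=3 (bin 11); offset now 21 = byte 2 bit 5; 3 bits remain
Read 5: bits[21:22] width=1 -> value=1 (bin 1); offset now 22 = byte 2 bit 6; 2 bits remain
Read 6: bits[22:24] width=2 -> value=2 (bin 10); offset now 24 = byte 3 bit 0; 0 bits remain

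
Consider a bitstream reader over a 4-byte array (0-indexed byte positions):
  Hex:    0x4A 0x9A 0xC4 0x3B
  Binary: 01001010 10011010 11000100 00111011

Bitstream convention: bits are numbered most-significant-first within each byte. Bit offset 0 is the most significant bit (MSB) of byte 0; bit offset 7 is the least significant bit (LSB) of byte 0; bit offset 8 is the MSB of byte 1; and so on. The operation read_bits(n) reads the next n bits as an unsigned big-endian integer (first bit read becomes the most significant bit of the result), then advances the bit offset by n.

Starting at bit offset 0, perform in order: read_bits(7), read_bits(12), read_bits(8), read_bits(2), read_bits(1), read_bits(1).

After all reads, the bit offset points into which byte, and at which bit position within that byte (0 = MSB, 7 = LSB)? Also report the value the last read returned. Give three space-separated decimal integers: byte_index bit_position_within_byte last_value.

Read 1: bits[0:7] width=7 -> value=37 (bin 0100101); offset now 7 = byte 0 bit 7; 25 bits remain
Read 2: bits[7:19] width=12 -> value=1238 (bin 010011010110); offset now 19 = byte 2 bit 3; 13 bits remain
Read 3: bits[19:27] width=8 -> value=33 (bin 00100001); offset now 27 = byte 3 bit 3; 5 bits remain
Read 4: bits[27:29] width=2 -> value=3 (bin 11); offset now 29 = byte 3 bit 5; 3 bits remain
Read 5: bits[29:30] width=1 -> value=0 (bin 0); offset now 30 = byte 3 bit 6; 2 bits remain
Read 6: bits[30:31] width=1 -> value=1 (bin 1); offset now 31 = byte 3 bit 7; 1 bits remain

Answer: 3 7 1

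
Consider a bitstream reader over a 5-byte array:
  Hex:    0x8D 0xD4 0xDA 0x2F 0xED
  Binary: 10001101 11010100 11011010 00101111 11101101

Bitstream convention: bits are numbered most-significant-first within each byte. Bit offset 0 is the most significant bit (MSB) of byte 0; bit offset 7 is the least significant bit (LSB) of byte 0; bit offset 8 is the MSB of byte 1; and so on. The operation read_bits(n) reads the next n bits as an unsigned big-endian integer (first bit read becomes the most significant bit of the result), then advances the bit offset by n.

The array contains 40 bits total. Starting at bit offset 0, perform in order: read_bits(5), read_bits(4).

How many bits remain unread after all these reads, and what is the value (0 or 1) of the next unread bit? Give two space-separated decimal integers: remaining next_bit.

Answer: 31 1

Derivation:
Read 1: bits[0:5] width=5 -> value=17 (bin 10001); offset now 5 = byte 0 bit 5; 35 bits remain
Read 2: bits[5:9] width=4 -> value=11 (bin 1011); offset now 9 = byte 1 bit 1; 31 bits remain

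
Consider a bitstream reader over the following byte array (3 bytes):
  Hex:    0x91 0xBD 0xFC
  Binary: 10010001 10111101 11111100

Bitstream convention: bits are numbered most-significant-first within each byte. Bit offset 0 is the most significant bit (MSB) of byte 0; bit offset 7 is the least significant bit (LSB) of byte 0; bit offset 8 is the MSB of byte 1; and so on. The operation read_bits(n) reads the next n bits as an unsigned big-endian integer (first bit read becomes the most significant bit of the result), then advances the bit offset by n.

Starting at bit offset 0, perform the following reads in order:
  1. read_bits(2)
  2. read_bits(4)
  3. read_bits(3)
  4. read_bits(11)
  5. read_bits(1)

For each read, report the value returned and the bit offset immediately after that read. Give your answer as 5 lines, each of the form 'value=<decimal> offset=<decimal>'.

Answer: value=2 offset=2
value=4 offset=6
value=3 offset=9
value=991 offset=20
value=1 offset=21

Derivation:
Read 1: bits[0:2] width=2 -> value=2 (bin 10); offset now 2 = byte 0 bit 2; 22 bits remain
Read 2: bits[2:6] width=4 -> value=4 (bin 0100); offset now 6 = byte 0 bit 6; 18 bits remain
Read 3: bits[6:9] width=3 -> value=3 (bin 011); offset now 9 = byte 1 bit 1; 15 bits remain
Read 4: bits[9:20] width=11 -> value=991 (bin 01111011111); offset now 20 = byte 2 bit 4; 4 bits remain
Read 5: bits[20:21] width=1 -> value=1 (bin 1); offset now 21 = byte 2 bit 5; 3 bits remain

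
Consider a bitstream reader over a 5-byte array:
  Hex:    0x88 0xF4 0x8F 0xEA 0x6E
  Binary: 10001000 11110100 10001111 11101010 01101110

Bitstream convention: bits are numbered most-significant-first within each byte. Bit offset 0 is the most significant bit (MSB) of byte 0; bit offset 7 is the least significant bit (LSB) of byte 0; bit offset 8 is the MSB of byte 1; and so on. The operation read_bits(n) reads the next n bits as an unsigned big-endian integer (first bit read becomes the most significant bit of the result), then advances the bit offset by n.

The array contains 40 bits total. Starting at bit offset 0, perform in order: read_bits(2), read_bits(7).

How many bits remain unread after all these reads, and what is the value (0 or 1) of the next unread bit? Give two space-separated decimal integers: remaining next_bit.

Read 1: bits[0:2] width=2 -> value=2 (bin 10); offset now 2 = byte 0 bit 2; 38 bits remain
Read 2: bits[2:9] width=7 -> value=17 (bin 0010001); offset now 9 = byte 1 bit 1; 31 bits remain

Answer: 31 1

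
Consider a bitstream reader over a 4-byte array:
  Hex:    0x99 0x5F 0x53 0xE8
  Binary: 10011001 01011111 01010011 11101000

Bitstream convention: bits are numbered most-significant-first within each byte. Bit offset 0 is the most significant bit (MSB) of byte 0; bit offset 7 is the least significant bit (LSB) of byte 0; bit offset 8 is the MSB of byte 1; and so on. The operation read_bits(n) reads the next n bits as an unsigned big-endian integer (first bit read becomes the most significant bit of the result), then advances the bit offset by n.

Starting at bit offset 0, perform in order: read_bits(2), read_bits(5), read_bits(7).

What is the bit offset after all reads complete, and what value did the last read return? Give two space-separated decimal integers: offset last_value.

Read 1: bits[0:2] width=2 -> value=2 (bin 10); offset now 2 = byte 0 bit 2; 30 bits remain
Read 2: bits[2:7] width=5 -> value=12 (bin 01100); offset now 7 = byte 0 bit 7; 25 bits remain
Read 3: bits[7:14] width=7 -> value=87 (bin 1010111); offset now 14 = byte 1 bit 6; 18 bits remain

Answer: 14 87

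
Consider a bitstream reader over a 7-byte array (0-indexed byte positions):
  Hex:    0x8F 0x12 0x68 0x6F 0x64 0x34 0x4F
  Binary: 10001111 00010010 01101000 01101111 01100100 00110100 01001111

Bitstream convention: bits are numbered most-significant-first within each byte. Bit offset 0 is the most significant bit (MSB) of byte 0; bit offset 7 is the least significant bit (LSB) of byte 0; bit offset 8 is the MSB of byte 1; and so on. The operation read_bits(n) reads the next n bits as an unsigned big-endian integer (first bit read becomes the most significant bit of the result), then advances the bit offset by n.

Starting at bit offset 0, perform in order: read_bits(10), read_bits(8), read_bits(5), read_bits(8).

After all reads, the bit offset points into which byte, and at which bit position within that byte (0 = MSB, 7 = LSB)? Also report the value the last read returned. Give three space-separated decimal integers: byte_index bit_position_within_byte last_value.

Answer: 3 7 55

Derivation:
Read 1: bits[0:10] width=10 -> value=572 (bin 1000111100); offset now 10 = byte 1 bit 2; 46 bits remain
Read 2: bits[10:18] width=8 -> value=73 (bin 01001001); offset now 18 = byte 2 bit 2; 38 bits remain
Read 3: bits[18:23] width=5 -> value=20 (bin 10100); offset now 23 = byte 2 bit 7; 33 bits remain
Read 4: bits[23:31] width=8 -> value=55 (bin 00110111); offset now 31 = byte 3 bit 7; 25 bits remain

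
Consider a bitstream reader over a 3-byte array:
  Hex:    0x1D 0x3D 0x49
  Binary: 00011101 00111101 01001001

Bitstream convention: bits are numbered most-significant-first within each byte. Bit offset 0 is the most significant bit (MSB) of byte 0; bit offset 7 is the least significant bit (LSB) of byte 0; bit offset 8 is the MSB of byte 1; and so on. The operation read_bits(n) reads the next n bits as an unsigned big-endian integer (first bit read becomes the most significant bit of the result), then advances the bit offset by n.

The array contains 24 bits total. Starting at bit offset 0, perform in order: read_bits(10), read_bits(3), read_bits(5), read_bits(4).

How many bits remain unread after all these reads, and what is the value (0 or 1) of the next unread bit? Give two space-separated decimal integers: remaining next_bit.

Read 1: bits[0:10] width=10 -> value=116 (bin 0001110100); offset now 10 = byte 1 bit 2; 14 bits remain
Read 2: bits[10:13] width=3 -> value=7 (bin 111); offset now 13 = byte 1 bit 5; 11 bits remain
Read 3: bits[13:18] width=5 -> value=21 (bin 10101); offset now 18 = byte 2 bit 2; 6 bits remain
Read 4: bits[18:22] width=4 -> value=2 (bin 0010); offset now 22 = byte 2 bit 6; 2 bits remain

Answer: 2 0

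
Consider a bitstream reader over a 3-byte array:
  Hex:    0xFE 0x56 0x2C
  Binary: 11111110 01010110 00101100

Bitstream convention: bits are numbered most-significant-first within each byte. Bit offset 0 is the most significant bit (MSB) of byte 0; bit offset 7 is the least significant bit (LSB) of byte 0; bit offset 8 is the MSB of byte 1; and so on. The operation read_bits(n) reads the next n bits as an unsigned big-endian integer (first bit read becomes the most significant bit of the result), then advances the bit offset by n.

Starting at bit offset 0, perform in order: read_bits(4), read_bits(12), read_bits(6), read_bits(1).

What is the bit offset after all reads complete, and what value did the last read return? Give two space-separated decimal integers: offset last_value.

Read 1: bits[0:4] width=4 -> value=15 (bin 1111); offset now 4 = byte 0 bit 4; 20 bits remain
Read 2: bits[4:16] width=12 -> value=3670 (bin 111001010110); offset now 16 = byte 2 bit 0; 8 bits remain
Read 3: bits[16:22] width=6 -> value=11 (bin 001011); offset now 22 = byte 2 bit 6; 2 bits remain
Read 4: bits[22:23] width=1 -> value=0 (bin 0); offset now 23 = byte 2 bit 7; 1 bits remain

Answer: 23 0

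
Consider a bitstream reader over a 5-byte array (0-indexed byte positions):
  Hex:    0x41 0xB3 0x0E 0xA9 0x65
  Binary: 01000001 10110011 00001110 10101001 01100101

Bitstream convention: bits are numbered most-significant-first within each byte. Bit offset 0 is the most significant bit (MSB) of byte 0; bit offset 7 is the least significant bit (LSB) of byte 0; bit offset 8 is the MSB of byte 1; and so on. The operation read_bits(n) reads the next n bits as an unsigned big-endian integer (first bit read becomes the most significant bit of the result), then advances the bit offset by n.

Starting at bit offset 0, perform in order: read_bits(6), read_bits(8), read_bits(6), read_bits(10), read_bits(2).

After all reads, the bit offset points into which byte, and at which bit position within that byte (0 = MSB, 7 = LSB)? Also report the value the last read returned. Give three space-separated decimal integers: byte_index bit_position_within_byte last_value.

Read 1: bits[0:6] width=6 -> value=16 (bin 010000); offset now 6 = byte 0 bit 6; 34 bits remain
Read 2: bits[6:14] width=8 -> value=108 (bin 01101100); offset now 14 = byte 1 bit 6; 26 bits remain
Read 3: bits[14:20] width=6 -> value=48 (bin 110000); offset now 20 = byte 2 bit 4; 20 bits remain
Read 4: bits[20:30] width=10 -> value=938 (bin 1110101010); offset now 30 = byte 3 bit 6; 10 bits remain
Read 5: bits[30:32] width=2 -> value=1 (bin 01); offset now 32 = byte 4 bit 0; 8 bits remain

Answer: 4 0 1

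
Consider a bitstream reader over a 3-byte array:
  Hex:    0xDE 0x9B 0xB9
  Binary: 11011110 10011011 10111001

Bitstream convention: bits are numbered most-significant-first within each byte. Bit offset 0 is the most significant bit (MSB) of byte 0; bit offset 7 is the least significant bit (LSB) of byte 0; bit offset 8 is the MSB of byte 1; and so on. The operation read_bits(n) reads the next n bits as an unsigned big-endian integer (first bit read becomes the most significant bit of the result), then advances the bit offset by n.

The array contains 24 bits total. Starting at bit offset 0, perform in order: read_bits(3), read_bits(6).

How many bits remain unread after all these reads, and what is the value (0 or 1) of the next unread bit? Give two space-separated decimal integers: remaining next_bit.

Read 1: bits[0:3] width=3 -> value=6 (bin 110); offset now 3 = byte 0 bit 3; 21 bits remain
Read 2: bits[3:9] width=6 -> value=61 (bin 111101); offset now 9 = byte 1 bit 1; 15 bits remain

Answer: 15 0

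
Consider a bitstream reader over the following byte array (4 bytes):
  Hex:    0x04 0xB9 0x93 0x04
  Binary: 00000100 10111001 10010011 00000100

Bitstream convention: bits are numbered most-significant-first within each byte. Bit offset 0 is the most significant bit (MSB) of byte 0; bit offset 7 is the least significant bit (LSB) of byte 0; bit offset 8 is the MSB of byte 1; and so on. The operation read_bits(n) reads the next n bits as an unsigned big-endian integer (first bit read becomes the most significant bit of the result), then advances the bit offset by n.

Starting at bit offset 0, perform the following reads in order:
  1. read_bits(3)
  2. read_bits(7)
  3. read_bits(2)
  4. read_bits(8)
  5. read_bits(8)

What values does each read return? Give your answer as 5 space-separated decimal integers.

Read 1: bits[0:3] width=3 -> value=0 (bin 000); offset now 3 = byte 0 bit 3; 29 bits remain
Read 2: bits[3:10] width=7 -> value=18 (bin 0010010); offset now 10 = byte 1 bit 2; 22 bits remain
Read 3: bits[10:12] width=2 -> value=3 (bin 11); offset now 12 = byte 1 bit 4; 20 bits remain
Read 4: bits[12:20] width=8 -> value=153 (bin 10011001); offset now 20 = byte 2 bit 4; 12 bits remain
Read 5: bits[20:28] width=8 -> value=48 (bin 00110000); offset now 28 = byte 3 bit 4; 4 bits remain

Answer: 0 18 3 153 48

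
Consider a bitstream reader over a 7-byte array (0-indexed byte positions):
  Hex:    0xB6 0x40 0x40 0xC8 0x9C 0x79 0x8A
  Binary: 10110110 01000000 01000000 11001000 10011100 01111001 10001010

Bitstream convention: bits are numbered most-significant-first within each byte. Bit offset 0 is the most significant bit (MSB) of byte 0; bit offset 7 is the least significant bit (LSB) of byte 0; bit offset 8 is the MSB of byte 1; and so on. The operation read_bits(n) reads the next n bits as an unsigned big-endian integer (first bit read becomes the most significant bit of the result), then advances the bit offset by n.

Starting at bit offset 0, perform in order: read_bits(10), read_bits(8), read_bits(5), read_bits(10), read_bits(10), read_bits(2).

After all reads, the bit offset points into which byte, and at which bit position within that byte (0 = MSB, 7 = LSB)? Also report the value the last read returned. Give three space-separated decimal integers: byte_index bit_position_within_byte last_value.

Read 1: bits[0:10] width=10 -> value=729 (bin 1011011001); offset now 10 = byte 1 bit 2; 46 bits remain
Read 2: bits[10:18] width=8 -> value=1 (bin 00000001); offset now 18 = byte 2 bit 2; 38 bits remain
Read 3: bits[18:23] width=5 -> value=0 (bin 00000); offset now 23 = byte 2 bit 7; 33 bits remain
Read 4: bits[23:33] width=10 -> value=401 (bin 0110010001); offset now 33 = byte 4 bit 1; 23 bits remain
Read 5: bits[33:43] width=10 -> value=227 (bin 0011100011); offset now 43 = byte 5 bit 3; 13 bits remain
Read 6: bits[43:45] width=2 -> value=3 (bin 11); offset now 45 = byte 5 bit 5; 11 bits remain

Answer: 5 5 3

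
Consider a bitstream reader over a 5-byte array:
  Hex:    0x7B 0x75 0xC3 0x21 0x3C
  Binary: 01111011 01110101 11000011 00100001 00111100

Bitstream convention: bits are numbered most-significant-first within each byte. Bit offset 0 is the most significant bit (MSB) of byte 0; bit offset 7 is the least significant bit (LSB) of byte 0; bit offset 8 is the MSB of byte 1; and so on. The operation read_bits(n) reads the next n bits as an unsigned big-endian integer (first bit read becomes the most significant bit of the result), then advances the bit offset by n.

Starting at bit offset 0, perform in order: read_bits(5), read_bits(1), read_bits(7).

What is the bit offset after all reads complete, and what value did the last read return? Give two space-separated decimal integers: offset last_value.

Answer: 13 110

Derivation:
Read 1: bits[0:5] width=5 -> value=15 (bin 01111); offset now 5 = byte 0 bit 5; 35 bits remain
Read 2: bits[5:6] width=1 -> value=0 (bin 0); offset now 6 = byte 0 bit 6; 34 bits remain
Read 3: bits[6:13] width=7 -> value=110 (bin 1101110); offset now 13 = byte 1 bit 5; 27 bits remain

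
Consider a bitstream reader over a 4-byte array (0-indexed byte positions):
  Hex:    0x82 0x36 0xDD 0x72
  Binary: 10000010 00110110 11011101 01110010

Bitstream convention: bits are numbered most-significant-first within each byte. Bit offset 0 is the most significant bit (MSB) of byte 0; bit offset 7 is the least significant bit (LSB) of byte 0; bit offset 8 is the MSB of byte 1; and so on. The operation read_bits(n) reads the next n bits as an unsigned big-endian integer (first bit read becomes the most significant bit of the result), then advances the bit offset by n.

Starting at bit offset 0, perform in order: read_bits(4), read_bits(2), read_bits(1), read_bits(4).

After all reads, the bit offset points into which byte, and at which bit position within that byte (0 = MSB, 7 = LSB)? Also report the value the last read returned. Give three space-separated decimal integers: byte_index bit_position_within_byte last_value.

Read 1: bits[0:4] width=4 -> value=8 (bin 1000); offset now 4 = byte 0 bit 4; 28 bits remain
Read 2: bits[4:6] width=2 -> value=0 (bin 00); offset now 6 = byte 0 bit 6; 26 bits remain
Read 3: bits[6:7] width=1 -> value=1 (bin 1); offset now 7 = byte 0 bit 7; 25 bits remain
Read 4: bits[7:11] width=4 -> value=1 (bin 0001); offset now 11 = byte 1 bit 3; 21 bits remain

Answer: 1 3 1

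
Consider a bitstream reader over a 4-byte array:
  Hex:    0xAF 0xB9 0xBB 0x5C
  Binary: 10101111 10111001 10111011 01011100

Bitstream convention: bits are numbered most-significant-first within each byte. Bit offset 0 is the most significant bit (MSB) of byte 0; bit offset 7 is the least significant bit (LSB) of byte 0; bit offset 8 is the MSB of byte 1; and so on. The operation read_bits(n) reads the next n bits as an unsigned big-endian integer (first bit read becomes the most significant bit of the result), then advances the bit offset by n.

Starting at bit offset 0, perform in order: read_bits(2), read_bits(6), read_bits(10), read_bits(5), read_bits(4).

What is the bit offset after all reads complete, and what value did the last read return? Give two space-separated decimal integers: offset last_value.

Read 1: bits[0:2] width=2 -> value=2 (bin 10); offset now 2 = byte 0 bit 2; 30 bits remain
Read 2: bits[2:8] width=6 -> value=47 (bin 101111); offset now 8 = byte 1 bit 0; 24 bits remain
Read 3: bits[8:18] width=10 -> value=742 (bin 1011100110); offset now 18 = byte 2 bit 2; 14 bits remain
Read 4: bits[18:23] width=5 -> value=29 (bin 11101); offset now 23 = byte 2 bit 7; 9 bits remain
Read 5: bits[23:27] width=4 -> value=10 (bin 1010); offset now 27 = byte 3 bit 3; 5 bits remain

Answer: 27 10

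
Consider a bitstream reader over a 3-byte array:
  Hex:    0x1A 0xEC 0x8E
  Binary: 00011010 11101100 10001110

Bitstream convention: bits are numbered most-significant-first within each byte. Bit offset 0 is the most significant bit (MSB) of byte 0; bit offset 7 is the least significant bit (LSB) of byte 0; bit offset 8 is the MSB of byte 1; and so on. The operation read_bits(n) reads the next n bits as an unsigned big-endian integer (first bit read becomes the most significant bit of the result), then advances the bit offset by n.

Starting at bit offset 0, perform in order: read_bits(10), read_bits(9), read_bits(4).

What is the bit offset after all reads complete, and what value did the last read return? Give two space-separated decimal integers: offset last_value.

Read 1: bits[0:10] width=10 -> value=107 (bin 0001101011); offset now 10 = byte 1 bit 2; 14 bits remain
Read 2: bits[10:19] width=9 -> value=356 (bin 101100100); offset now 19 = byte 2 bit 3; 5 bits remain
Read 3: bits[19:23] width=4 -> value=7 (bin 0111); offset now 23 = byte 2 bit 7; 1 bits remain

Answer: 23 7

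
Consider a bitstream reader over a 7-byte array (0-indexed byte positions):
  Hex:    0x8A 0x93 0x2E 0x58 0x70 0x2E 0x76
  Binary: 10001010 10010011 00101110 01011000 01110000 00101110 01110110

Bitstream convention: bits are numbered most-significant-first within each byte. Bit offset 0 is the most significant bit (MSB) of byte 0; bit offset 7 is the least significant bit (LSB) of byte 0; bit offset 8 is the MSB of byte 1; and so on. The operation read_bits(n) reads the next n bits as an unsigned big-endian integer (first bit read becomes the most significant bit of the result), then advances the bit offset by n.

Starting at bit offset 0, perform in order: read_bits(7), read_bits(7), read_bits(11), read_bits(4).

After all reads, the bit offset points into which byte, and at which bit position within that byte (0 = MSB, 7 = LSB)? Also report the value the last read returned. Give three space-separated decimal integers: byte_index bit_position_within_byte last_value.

Answer: 3 5 11

Derivation:
Read 1: bits[0:7] width=7 -> value=69 (bin 1000101); offset now 7 = byte 0 bit 7; 49 bits remain
Read 2: bits[7:14] width=7 -> value=36 (bin 0100100); offset now 14 = byte 1 bit 6; 42 bits remain
Read 3: bits[14:25] width=11 -> value=1628 (bin 11001011100); offset now 25 = byte 3 bit 1; 31 bits remain
Read 4: bits[25:29] width=4 -> value=11 (bin 1011); offset now 29 = byte 3 bit 5; 27 bits remain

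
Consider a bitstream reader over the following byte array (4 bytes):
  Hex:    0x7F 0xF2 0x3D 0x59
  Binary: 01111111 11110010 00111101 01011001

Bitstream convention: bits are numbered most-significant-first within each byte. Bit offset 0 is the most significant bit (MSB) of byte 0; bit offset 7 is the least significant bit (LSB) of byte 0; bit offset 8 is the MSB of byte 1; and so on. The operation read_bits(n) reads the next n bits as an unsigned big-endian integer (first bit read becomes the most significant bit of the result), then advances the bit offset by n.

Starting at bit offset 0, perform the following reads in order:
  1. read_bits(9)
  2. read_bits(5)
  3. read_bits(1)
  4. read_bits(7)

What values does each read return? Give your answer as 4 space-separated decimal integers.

Read 1: bits[0:9] width=9 -> value=255 (bin 011111111); offset now 9 = byte 1 bit 1; 23 bits remain
Read 2: bits[9:14] width=5 -> value=28 (bin 11100); offset now 14 = byte 1 bit 6; 18 bits remain
Read 3: bits[14:15] width=1 -> value=1 (bin 1); offset now 15 = byte 1 bit 7; 17 bits remain
Read 4: bits[15:22] width=7 -> value=15 (bin 0001111); offset now 22 = byte 2 bit 6; 10 bits remain

Answer: 255 28 1 15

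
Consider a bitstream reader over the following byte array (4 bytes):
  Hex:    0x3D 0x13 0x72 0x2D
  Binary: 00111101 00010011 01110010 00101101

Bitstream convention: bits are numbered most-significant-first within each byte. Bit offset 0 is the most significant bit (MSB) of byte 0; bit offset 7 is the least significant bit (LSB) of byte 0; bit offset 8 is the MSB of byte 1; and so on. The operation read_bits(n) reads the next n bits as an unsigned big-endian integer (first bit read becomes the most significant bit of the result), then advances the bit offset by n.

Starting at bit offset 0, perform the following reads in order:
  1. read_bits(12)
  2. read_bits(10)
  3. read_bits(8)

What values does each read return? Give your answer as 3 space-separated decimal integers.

Read 1: bits[0:12] width=12 -> value=977 (bin 001111010001); offset now 12 = byte 1 bit 4; 20 bits remain
Read 2: bits[12:22] width=10 -> value=220 (bin 0011011100); offset now 22 = byte 2 bit 6; 10 bits remain
Read 3: bits[22:30] width=8 -> value=139 (bin 10001011); offset now 30 = byte 3 bit 6; 2 bits remain

Answer: 977 220 139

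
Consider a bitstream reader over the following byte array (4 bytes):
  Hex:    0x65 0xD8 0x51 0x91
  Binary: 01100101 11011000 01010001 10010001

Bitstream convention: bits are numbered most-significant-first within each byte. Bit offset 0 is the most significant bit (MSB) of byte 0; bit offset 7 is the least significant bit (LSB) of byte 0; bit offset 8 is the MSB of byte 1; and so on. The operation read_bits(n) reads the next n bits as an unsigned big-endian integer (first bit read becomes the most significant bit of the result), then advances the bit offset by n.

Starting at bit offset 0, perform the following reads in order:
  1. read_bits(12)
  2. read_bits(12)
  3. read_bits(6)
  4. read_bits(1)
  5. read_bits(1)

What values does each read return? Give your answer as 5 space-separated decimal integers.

Read 1: bits[0:12] width=12 -> value=1629 (bin 011001011101); offset now 12 = byte 1 bit 4; 20 bits remain
Read 2: bits[12:24] width=12 -> value=2129 (bin 100001010001); offset now 24 = byte 3 bit 0; 8 bits remain
Read 3: bits[24:30] width=6 -> value=36 (bin 100100); offset now 30 = byte 3 bit 6; 2 bits remain
Read 4: bits[30:31] width=1 -> value=0 (bin 0); offset now 31 = byte 3 bit 7; 1 bits remain
Read 5: bits[31:32] width=1 -> value=1 (bin 1); offset now 32 = byte 4 bit 0; 0 bits remain

Answer: 1629 2129 36 0 1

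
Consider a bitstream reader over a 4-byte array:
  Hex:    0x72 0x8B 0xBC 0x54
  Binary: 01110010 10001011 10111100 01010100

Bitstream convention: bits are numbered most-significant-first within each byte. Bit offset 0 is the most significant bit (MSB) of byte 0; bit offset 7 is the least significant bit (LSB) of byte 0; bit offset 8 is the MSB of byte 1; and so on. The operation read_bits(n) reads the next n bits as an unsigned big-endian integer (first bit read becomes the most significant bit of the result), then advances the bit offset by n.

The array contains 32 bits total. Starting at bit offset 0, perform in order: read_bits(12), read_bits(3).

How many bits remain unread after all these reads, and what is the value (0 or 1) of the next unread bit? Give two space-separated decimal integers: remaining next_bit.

Answer: 17 1

Derivation:
Read 1: bits[0:12] width=12 -> value=1832 (bin 011100101000); offset now 12 = byte 1 bit 4; 20 bits remain
Read 2: bits[12:15] width=3 -> value=5 (bin 101); offset now 15 = byte 1 bit 7; 17 bits remain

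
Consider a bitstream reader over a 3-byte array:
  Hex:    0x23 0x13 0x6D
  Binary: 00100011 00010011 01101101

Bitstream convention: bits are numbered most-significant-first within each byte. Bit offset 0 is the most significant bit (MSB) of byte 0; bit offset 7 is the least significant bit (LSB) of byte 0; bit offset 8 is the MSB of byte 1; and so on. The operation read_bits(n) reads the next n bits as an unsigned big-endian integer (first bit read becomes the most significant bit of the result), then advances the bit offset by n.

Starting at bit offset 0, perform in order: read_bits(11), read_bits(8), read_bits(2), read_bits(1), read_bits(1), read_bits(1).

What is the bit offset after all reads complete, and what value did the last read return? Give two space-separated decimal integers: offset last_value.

Answer: 24 1

Derivation:
Read 1: bits[0:11] width=11 -> value=280 (bin 00100011000); offset now 11 = byte 1 bit 3; 13 bits remain
Read 2: bits[11:19] width=8 -> value=155 (bin 10011011); offset now 19 = byte 2 bit 3; 5 bits remain
Read 3: bits[19:21] width=2 -> value=1 (bin 01); offset now 21 = byte 2 bit 5; 3 bits remain
Read 4: bits[21:22] width=1 -> value=1 (bin 1); offset now 22 = byte 2 bit 6; 2 bits remain
Read 5: bits[22:23] width=1 -> value=0 (bin 0); offset now 23 = byte 2 bit 7; 1 bits remain
Read 6: bits[23:24] width=1 -> value=1 (bin 1); offset now 24 = byte 3 bit 0; 0 bits remain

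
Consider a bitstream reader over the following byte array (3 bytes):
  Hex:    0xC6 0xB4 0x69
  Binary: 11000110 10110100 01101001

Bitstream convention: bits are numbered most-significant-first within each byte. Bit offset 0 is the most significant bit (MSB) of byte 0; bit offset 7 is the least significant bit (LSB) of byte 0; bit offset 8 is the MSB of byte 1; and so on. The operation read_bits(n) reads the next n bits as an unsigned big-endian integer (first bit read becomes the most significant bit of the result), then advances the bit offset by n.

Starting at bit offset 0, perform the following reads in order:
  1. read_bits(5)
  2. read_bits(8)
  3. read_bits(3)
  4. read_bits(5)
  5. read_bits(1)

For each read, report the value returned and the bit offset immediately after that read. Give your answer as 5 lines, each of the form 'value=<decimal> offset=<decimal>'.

Answer: value=24 offset=5
value=214 offset=13
value=4 offset=16
value=13 offset=21
value=0 offset=22

Derivation:
Read 1: bits[0:5] width=5 -> value=24 (bin 11000); offset now 5 = byte 0 bit 5; 19 bits remain
Read 2: bits[5:13] width=8 -> value=214 (bin 11010110); offset now 13 = byte 1 bit 5; 11 bits remain
Read 3: bits[13:16] width=3 -> value=4 (bin 100); offset now 16 = byte 2 bit 0; 8 bits remain
Read 4: bits[16:21] width=5 -> value=13 (bin 01101); offset now 21 = byte 2 bit 5; 3 bits remain
Read 5: bits[21:22] width=1 -> value=0 (bin 0); offset now 22 = byte 2 bit 6; 2 bits remain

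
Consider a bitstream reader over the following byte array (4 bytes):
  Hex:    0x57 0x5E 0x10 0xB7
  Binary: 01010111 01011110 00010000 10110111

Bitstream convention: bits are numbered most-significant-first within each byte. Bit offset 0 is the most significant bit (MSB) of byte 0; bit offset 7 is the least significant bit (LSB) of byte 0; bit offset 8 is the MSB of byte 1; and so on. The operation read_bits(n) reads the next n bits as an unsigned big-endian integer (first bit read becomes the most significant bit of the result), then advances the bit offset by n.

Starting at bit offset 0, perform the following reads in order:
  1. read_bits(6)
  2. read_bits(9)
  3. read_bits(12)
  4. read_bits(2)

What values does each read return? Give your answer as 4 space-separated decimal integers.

Read 1: bits[0:6] width=6 -> value=21 (bin 010101); offset now 6 = byte 0 bit 6; 26 bits remain
Read 2: bits[6:15] width=9 -> value=431 (bin 110101111); offset now 15 = byte 1 bit 7; 17 bits remain
Read 3: bits[15:27] width=12 -> value=133 (bin 000010000101); offset now 27 = byte 3 bit 3; 5 bits remain
Read 4: bits[27:29] width=2 -> value=2 (bin 10); offset now 29 = byte 3 bit 5; 3 bits remain

Answer: 21 431 133 2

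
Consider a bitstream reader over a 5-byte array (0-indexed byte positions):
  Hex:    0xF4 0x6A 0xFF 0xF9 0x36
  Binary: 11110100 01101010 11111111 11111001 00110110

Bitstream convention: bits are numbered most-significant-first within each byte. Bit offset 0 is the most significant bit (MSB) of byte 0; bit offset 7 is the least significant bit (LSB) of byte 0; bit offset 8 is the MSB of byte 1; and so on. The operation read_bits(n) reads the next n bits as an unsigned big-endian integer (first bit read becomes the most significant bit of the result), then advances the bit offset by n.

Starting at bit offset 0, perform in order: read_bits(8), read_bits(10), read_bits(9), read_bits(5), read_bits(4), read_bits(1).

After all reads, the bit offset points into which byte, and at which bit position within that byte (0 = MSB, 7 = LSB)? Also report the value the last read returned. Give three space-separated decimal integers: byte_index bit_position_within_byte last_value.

Answer: 4 5 0

Derivation:
Read 1: bits[0:8] width=8 -> value=244 (bin 11110100); offset now 8 = byte 1 bit 0; 32 bits remain
Read 2: bits[8:18] width=10 -> value=427 (bin 0110101011); offset now 18 = byte 2 bit 2; 22 bits remain
Read 3: bits[18:27] width=9 -> value=511 (bin 111111111); offset now 27 = byte 3 bit 3; 13 bits remain
Read 4: bits[27:32] width=5 -> value=25 (bin 11001); offset now 32 = byte 4 bit 0; 8 bits remain
Read 5: bits[32:36] width=4 -> value=3 (bin 0011); offset now 36 = byte 4 bit 4; 4 bits remain
Read 6: bits[36:37] width=1 -> value=0 (bin 0); offset now 37 = byte 4 bit 5; 3 bits remain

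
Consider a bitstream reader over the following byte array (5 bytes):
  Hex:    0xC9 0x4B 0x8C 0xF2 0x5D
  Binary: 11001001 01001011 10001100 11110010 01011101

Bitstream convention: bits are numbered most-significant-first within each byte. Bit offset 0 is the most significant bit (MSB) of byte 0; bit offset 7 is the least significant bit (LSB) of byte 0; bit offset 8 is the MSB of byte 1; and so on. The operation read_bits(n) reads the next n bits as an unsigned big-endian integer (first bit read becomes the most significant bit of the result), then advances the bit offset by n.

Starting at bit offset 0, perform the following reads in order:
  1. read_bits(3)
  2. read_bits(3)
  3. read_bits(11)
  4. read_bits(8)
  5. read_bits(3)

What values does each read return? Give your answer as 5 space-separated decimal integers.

Read 1: bits[0:3] width=3 -> value=6 (bin 110); offset now 3 = byte 0 bit 3; 37 bits remain
Read 2: bits[3:6] width=3 -> value=2 (bin 010); offset now 6 = byte 0 bit 6; 34 bits remain
Read 3: bits[6:17] width=11 -> value=663 (bin 01010010111); offset now 17 = byte 2 bit 1; 23 bits remain
Read 4: bits[17:25] width=8 -> value=25 (bin 00011001); offset now 25 = byte 3 bit 1; 15 bits remain
Read 5: bits[25:28] width=3 -> value=7 (bin 111); offset now 28 = byte 3 bit 4; 12 bits remain

Answer: 6 2 663 25 7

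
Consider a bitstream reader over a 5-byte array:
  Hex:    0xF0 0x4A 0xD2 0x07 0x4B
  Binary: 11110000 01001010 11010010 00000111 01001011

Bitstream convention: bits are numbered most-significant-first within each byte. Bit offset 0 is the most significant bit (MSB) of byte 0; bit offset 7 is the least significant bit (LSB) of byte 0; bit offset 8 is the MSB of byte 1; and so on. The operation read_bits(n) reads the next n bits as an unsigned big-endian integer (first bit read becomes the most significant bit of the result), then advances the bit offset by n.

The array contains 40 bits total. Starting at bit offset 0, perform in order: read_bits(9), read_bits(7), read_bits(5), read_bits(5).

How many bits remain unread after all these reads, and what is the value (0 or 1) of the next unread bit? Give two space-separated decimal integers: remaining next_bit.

Answer: 14 0

Derivation:
Read 1: bits[0:9] width=9 -> value=480 (bin 111100000); offset now 9 = byte 1 bit 1; 31 bits remain
Read 2: bits[9:16] width=7 -> value=74 (bin 1001010); offset now 16 = byte 2 bit 0; 24 bits remain
Read 3: bits[16:21] width=5 -> value=26 (bin 11010); offset now 21 = byte 2 bit 5; 19 bits remain
Read 4: bits[21:26] width=5 -> value=8 (bin 01000); offset now 26 = byte 3 bit 2; 14 bits remain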